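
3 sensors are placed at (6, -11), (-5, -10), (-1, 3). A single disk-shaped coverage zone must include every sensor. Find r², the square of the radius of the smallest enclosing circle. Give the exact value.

Call the three points A, B, C in the order given.
Side lengths²: AB² = 122, AC² = 245, BC² = 185.
Since AC² = 245 < 185 + 122 = 307, the triangle is acute, so the smallest enclosing circle is the circumcircle.
Circumcentre = (43/42, -199/42), r² = 56425/882.

56425/882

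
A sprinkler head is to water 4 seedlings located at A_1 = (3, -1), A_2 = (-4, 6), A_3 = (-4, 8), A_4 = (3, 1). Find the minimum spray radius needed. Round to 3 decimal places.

5.701

The farthest pair is A_1–A_3 with squared distance 130. The circle on this segment as diameter has centre (-0.5, 3.5) and r² = 130/4 = 32.5.
Check A_2: distance² to centre = 18.5 ≤ 32.5, so it lies inside.
All remaining points lie in this disk, and no smaller disk contains both endpoints, so this is the minimum enclosing circle.
r = √(32.5) ≈ 5.701.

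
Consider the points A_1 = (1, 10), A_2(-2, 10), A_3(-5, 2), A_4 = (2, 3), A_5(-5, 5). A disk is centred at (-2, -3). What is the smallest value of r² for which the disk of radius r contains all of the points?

The required radius is the distance from (-2, -3) to the farthest point.
Squared distances: 178, 169, 34, 52, 73.
Maximum is 178, attained at A_1.

178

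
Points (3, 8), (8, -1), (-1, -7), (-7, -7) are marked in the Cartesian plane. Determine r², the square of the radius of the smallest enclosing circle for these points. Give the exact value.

By Welzl's lemma the MEC is supported by two points (diametrically opposite) or three points (on a circumcircle).
The minimum enclosing circle is determined by three boundary points: (3, 8), (8, -1), (-7, -7).
Their circumcentre is (-23/22, -3/22) with r² = 19981/242.
The farthest remaining point (-1, -7) is at distance² 11401/242 ≤ 19981/242.

19981/242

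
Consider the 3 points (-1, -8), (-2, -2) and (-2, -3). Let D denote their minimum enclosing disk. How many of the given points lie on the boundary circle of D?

2

Call the three points A, B, C in the order given.
Side lengths²: AB² = 37, AC² = 26, BC² = 1.
Since AB² = 37 ≥ 26 + 1 = 27, the angle opposite AB is not acute, so the smallest enclosing circle has AB as diameter.
Centre = midpoint of AB = (-1.5, -5), r² = 37/4 = 9.25.
The points at distance exactly r from the centre are (-1, -8), (-2, -2) — 2 points.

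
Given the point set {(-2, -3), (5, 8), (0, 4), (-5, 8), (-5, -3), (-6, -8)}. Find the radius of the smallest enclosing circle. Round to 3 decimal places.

The farthest pair is (5, 8)–(-6, -8) with squared distance 377. The circle on this segment as diameter has centre (-0.5, 0) and r² = 377/4 = 94.25.
Check (-2, -3): distance² to centre = 11.25 ≤ 94.25, so it lies inside.
All remaining points lie in this disk, and no smaller disk contains both endpoints, so this is the minimum enclosing circle.
r = √(94.25) ≈ 9.708.

9.708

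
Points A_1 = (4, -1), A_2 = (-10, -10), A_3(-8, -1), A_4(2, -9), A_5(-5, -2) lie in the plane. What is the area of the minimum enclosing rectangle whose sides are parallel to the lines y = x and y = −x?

In coordinates u = x + y, v = x − y the rectangle is axis-aligned; the map (x,y)→(u,v) scales areas by 2.
u-values: 3, -20, -9, -7, -7; range = 3 − (-20) = 23.
v-values: 5, 0, -7, 11, -3; range = 11 − (-7) = 18.
Area = (23 × 18) / 2 = 207.

207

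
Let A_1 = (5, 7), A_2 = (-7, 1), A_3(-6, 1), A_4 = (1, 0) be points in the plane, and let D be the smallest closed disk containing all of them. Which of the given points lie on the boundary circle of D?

By Welzl's lemma the MEC is supported by two points (diametrically opposite) or three points (on a circumcircle).
The farthest pair is A_1–A_2 with squared distance 180. The circle on this segment as diameter has centre (-1, 4) and r² = 180/4 = 45.
Check A_3: distance² to centre = 34 ≤ 45, so it lies inside.
All remaining points lie in this disk, and no smaller disk contains both endpoints, so this is the minimum enclosing circle.
The points at distance exactly r from the centre are A_1, A_2 — 2 points.

A_1, A_2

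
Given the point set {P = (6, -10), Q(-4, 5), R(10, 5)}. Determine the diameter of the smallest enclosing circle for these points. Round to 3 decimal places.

Side lengths²: PQ² = 325, PR² = 241, QR² = 196.
Since PQ² = 325 < 241 + 196 = 437, the triangle is acute, so the smallest enclosing circle is the circumcircle.
Circumcentre = (3, -7/6), r² = 3133/36.
Diameter = 2r = 2√(3133/36) ≈ 18.658.

18.658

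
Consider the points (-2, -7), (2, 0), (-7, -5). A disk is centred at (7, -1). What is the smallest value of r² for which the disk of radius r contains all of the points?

212

The required radius is the distance from (7, -1) to the farthest point.
Squared distances: 117, 26, 212.
Maximum is 212, attained at (-7, -5).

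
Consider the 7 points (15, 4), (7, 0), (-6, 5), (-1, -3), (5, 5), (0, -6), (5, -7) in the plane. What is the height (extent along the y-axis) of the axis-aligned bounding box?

max y = 5, min y = -7, so height = 12.

12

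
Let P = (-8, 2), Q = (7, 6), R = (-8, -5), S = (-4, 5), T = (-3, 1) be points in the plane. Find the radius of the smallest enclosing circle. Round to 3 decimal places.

9.301

The minimum enclosing circle of a finite set is fixed by two of the points (as a diameter) or three (as a circumcircle).
The farthest pair is Q–R with squared distance 346. The circle on this segment as diameter has centre (-0.5, 0.5) and r² = 346/4 = 86.5.
Check P: distance² to centre = 58.5 ≤ 86.5, so it lies inside.
All remaining points lie in this disk, and no smaller disk contains both endpoints, so this is the minimum enclosing circle.
r = √(86.5) ≈ 9.301.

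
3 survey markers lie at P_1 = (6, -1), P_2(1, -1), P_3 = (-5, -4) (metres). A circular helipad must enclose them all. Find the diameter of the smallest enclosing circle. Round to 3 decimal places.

Side lengths²: P_1P_2² = 25, P_1P_3² = 130, P_2P_3² = 45.
Since P_1P_3² = 130 ≥ 45 + 25 = 70, the angle opposite P_1P_3 is not acute, so the smallest enclosing circle has P_1P_3 as diameter.
Centre = midpoint of P_1P_3 = (0.5, -2.5), r² = 130/4 = 32.5.
Diameter = 2r = 2√(32.5) ≈ 11.402.

11.402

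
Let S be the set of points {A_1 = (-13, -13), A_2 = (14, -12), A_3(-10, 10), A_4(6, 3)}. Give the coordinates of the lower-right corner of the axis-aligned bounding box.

(14, -13)

x-range [-13, 14], y-range [-13, 10].
The lower-right corner is (14, -13).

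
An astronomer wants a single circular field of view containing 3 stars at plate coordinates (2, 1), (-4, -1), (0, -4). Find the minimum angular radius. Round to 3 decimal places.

3.275

Call the three points A, B, C in the order given.
Side lengths²: AB² = 40, AC² = 29, BC² = 25.
Since AB² = 40 < 29 + 25 = 54, the triangle is acute, so the smallest enclosing circle is the circumcircle.
Circumcentre = (-19/26, -21/26), r² = 3625/338.
r = √(3625/338) ≈ 3.275.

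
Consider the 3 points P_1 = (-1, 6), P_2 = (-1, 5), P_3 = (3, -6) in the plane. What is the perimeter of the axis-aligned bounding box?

32

Width = max x − min x = 3 − (-1) = 4.
Height = max y − min y = 6 − (-6) = 12.
Perimeter = 2(4 + 12) = 32.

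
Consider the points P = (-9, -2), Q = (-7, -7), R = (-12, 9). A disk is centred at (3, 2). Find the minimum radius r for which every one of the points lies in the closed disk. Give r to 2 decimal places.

16.55

The required radius is the distance from (3, 2) to the farthest point.
Squared distances: 160, 181, 274.
Maximum is 274, attained at R.
r = √274 ≈ 16.55.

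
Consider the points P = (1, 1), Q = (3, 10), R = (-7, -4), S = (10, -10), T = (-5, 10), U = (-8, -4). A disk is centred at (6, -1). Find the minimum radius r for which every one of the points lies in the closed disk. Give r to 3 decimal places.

The required radius is the distance from (6, -1) to the farthest point.
Squared distances: 29, 130, 178, 97, 242, 205.
Maximum is 242, attained at T.
r = √242 ≈ 15.556.

15.556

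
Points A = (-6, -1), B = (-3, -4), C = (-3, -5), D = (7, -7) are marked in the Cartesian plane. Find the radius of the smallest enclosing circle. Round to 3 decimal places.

7.159

The farthest pair is A–D with squared distance 205. The circle on this segment as diameter has centre (0.5, -4) and r² = 205/4 = 51.25.
Check B: distance² to centre = 12.25 ≤ 51.25, so it lies inside.
All remaining points lie in this disk, and no smaller disk contains both endpoints, so this is the minimum enclosing circle.
r = √(51.25) ≈ 7.159.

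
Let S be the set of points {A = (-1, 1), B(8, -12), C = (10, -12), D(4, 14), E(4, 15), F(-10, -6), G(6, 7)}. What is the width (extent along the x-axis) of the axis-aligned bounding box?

20

max x = 10, min x = -10, so width = 20.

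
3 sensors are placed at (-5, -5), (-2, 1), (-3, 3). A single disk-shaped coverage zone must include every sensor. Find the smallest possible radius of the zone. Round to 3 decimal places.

Call the three points A, B, C in the order given.
Side lengths²: AB² = 45, AC² = 68, BC² = 5.
Since AC² = 68 ≥ 45 + 5 = 50, the angle opposite AC is not acute, so the smallest enclosing circle has AC as diameter.
Centre = midpoint of AC = (-4, -1), r² = 68/4 = 17.
r = √17 ≈ 4.123.

4.123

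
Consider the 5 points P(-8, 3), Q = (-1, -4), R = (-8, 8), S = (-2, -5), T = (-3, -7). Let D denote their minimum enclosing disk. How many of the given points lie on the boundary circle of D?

2

The farthest pair is R–T with squared distance 250. The circle on this segment as diameter has centre (-5.5, 0.5) and r² = 250/4 = 62.5.
Check P: distance² to centre = 12.5 ≤ 62.5, so it lies inside.
All remaining points lie in this disk, and no smaller disk contains both endpoints, so this is the minimum enclosing circle.
The points at distance exactly r from the centre are R, T — 2 points.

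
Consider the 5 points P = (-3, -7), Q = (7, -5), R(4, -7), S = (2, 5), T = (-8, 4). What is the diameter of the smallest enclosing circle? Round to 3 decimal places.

The minimum enclosing circle of a finite set is fixed by two of the points (as a diameter) or three (as a circumcircle).
The farthest pair is Q–T with squared distance 306. The circle on this segment as diameter has centre (-0.5, -0.5) and r² = 306/4 = 76.5.
Check P: distance² to centre = 48.5 ≤ 76.5, so it lies inside.
All remaining points lie in this disk, and no smaller disk contains both endpoints, so this is the minimum enclosing circle.
Diameter = 2r = 2√(76.5) ≈ 17.493.

17.493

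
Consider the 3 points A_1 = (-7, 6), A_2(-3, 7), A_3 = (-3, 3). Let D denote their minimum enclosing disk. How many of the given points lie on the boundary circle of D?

Side lengths²: A_1A_2² = 17, A_1A_3² = 25, A_2A_3² = 16.
Since A_1A_3² = 25 < 17 + 16 = 33, the triangle is acute, so the smallest enclosing circle is the circumcircle.
Circumcentre = (-4.625, 5), r² = 6.640625.
The points at distance exactly r from the centre are A_1, A_2, A_3 — 3 points.

3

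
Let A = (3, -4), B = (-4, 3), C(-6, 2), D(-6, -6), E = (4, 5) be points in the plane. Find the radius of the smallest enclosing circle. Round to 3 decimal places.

7.433

A smallest enclosing disk is always determined by at most three of the input points on its boundary.
The farthest pair is D–E with squared distance 221. The circle on this segment as diameter has centre (-1, -0.5) and r² = 221/4 = 55.25.
Check A: distance² to centre = 28.25 ≤ 55.25, so it lies inside.
All remaining points lie in this disk, and no smaller disk contains both endpoints, so this is the minimum enclosing circle.
r = √(55.25) ≈ 7.433.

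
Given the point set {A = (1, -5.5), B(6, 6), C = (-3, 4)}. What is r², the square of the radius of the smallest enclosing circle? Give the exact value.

Side lengths²: AB² = 157.25, AC² = 106.25, BC² = 85.
Since AB² = 157.25 < 106.25 + 85 = 191.25, the triangle is acute, so the smallest enclosing circle is the circumcircle.
Circumcentre = (27/11, 31/44), r² = 78625/1936.

78625/1936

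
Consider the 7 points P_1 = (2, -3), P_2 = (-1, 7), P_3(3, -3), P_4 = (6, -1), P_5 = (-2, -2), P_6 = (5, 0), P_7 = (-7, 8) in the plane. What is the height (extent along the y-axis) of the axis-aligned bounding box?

max y = 8, min y = -3, so height = 11.

11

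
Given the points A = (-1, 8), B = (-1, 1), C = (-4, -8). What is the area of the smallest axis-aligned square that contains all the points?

The bounding box has width 3 and height 16.
An axis-aligned square enclosing the set must have side ≥ max(width, height).
So the minimum side is max(3, 16) = 16.
Area = 16² = 256.

256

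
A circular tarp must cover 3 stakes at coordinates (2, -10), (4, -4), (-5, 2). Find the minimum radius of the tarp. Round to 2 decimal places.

Call the three points A, B, C in the order given.
Side lengths²: AB² = 40, AC² = 193, BC² = 117.
Since AC² = 193 ≥ 117 + 40 = 157, the angle opposite AC is not acute, so the smallest enclosing circle has AC as diameter.
Centre = midpoint of AC = (-1.5, -4), r² = 193/4 = 48.25.
r = √(48.25) ≈ 6.95.

6.95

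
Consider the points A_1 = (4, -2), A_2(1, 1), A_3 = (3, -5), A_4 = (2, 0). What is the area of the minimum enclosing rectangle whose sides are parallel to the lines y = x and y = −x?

In coordinates u = x + y, v = x − y the rectangle is axis-aligned; the map (x,y)→(u,v) scales areas by 2.
u-values: 2, 2, -2, 2; range = 2 − (-2) = 4.
v-values: 6, 0, 8, 2; range = 8 − 0 = 8.
Area = (4 × 8) / 2 = 16.

16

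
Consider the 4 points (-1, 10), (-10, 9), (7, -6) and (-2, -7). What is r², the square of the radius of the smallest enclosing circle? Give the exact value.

128.5

By Welzl's lemma the MEC is supported by two points (diametrically opposite) or three points (on a circumcircle).
The farthest pair is (-10, 9)–(7, -6) with squared distance 514. The circle on this segment as diameter has centre (-1.5, 1.5) and r² = 514/4 = 128.5.
Check (-1, 10): distance² to centre = 72.5 ≤ 128.5, so it lies inside.
All remaining points lie in this disk, and no smaller disk contains both endpoints, so this is the minimum enclosing circle.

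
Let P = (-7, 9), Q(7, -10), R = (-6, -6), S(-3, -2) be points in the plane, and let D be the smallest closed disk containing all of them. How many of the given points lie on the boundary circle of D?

The minimum enclosing circle of a finite set is fixed by two of the points (as a diameter) or three (as a circumcircle).
The farthest pair is P–Q with squared distance 557. The circle on this segment as diameter has centre (0, -0.5) and r² = 557/4 = 139.25.
Check R: distance² to centre = 66.25 ≤ 139.25, so it lies inside.
All remaining points lie in this disk, and no smaller disk contains both endpoints, so this is the minimum enclosing circle.
The points at distance exactly r from the centre are P, Q — 2 points.

2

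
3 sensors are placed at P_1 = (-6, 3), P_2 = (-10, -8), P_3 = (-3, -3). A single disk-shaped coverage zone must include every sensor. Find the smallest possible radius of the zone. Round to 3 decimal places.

5.852

Side lengths²: P_1P_2² = 137, P_1P_3² = 45, P_2P_3² = 74.
Since P_1P_2² = 137 ≥ 74 + 45 = 119, the angle opposite P_1P_2 is not acute, so the smallest enclosing circle has P_1P_2 as diameter.
Centre = midpoint of P_1P_2 = (-8, -2.5), r² = 137/4 = 34.25.
r = √(34.25) ≈ 5.852.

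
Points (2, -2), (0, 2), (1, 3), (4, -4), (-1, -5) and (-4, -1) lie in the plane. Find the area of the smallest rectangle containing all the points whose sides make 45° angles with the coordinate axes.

55

In coordinates u = x + y, v = x − y the rectangle is axis-aligned; the map (x,y)→(u,v) scales areas by 2.
u-values: 0, 2, 4, 0, -6, -5; range = 4 − (-6) = 10.
v-values: 4, -2, -2, 8, 4, -3; range = 8 − (-3) = 11.
Area = (10 × 11) / 2 = 55.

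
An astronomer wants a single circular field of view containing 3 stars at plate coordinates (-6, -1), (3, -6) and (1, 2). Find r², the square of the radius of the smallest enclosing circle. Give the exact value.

Call the three points A, B, C in the order given.
Side lengths²: AB² = 106, AC² = 58, BC² = 68.
Since AB² = 106 < 68 + 58 = 126, the triangle is acute, so the smallest enclosing circle is the circumcircle.
Circumcentre = (-34/31, -86/31), r² = 26129/961.

26129/961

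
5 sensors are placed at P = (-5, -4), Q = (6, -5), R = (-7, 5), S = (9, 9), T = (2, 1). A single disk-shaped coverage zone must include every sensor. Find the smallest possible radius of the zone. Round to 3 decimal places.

The minimum enclosing circle of a finite set is fixed by two of the points (as a diameter) or three (as a circumcircle).
The farthest pair is P–S with squared distance 365. The circle on this segment as diameter has centre (2, 2.5) and r² = 365/4 = 91.25.
Check Q: distance² to centre = 72.25 ≤ 91.25, so it lies inside.
All remaining points lie in this disk, and no smaller disk contains both endpoints, so this is the minimum enclosing circle.
r = √(91.25) ≈ 9.552.

9.552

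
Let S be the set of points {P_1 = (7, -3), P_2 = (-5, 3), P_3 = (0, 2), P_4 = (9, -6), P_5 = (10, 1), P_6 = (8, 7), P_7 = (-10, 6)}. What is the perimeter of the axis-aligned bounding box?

Width = max x − min x = 10 − (-10) = 20.
Height = max y − min y = 7 − (-6) = 13.
Perimeter = 2(20 + 13) = 66.

66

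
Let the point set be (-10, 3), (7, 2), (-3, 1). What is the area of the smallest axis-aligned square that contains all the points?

The bounding box has width 17 and height 2.
An axis-aligned square enclosing the set must have side ≥ max(width, height).
So the minimum side is max(17, 2) = 17.
Area = 17² = 289.

289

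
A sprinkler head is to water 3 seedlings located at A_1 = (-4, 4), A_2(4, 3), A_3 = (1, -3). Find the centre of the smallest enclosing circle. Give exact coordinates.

(-9/34, 47/34)

Side lengths²: A_1A_2² = 65, A_1A_3² = 74, A_2A_3² = 45.
Since A_1A_3² = 74 < 65 + 45 = 110, the triangle is acute, so the smallest enclosing circle is the circumcircle.
Circumcentre = (-9/34, 47/34), r² = 12025/578.
Centre = (-9/34, 47/34).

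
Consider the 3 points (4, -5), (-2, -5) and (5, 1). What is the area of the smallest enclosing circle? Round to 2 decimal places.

Call the three points A, B, C in the order given.
Side lengths²: AB² = 36, AC² = 37, BC² = 85.
Since BC² = 85 ≥ 37 + 36 = 73, the angle opposite BC is not acute, so the smallest enclosing circle has BC as diameter.
Centre = midpoint of BC = (1.5, -2), r² = 85/4 = 21.25.
Area = π·r² = π·21.25 ≈ 66.76.

66.76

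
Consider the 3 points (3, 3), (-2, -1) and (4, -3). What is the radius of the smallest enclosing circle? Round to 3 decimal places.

Call the three points A, B, C in the order given.
Side lengths²: AB² = 41, AC² = 37, BC² = 40.
Since AB² = 41 < 40 + 37 = 77, the triangle is acute, so the smallest enclosing circle is the circumcircle.
Circumcentre = (53/34, -11/34), r² = 7585/578.
r = √(7585/578) ≈ 3.623.

3.623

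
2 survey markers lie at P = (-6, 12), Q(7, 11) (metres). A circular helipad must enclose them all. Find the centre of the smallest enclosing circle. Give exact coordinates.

The smallest circle enclosing two points has them as diameter endpoints.
Centre = midpoint = (0.5, 11.5); r² = |PQ|²/4 = 170/4 = 42.5.
Centre = (0.5, 11.5).

(0.5, 11.5)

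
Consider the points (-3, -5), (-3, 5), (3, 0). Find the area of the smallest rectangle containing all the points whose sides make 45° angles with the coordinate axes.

In coordinates u = x + y, v = x − y the rectangle is axis-aligned; the map (x,y)→(u,v) scales areas by 2.
u-values: -8, 2, 3; range = 3 − (-8) = 11.
v-values: 2, -8, 3; range = 3 − (-8) = 11.
Area = (11 × 11) / 2 = 60.5.

60.5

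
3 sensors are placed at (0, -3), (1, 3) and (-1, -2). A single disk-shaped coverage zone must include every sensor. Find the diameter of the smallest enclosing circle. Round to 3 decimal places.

6.083

Call the three points A, B, C in the order given.
Side lengths²: AB² = 37, AC² = 2, BC² = 29.
Since AB² = 37 ≥ 29 + 2 = 31, the angle opposite AB is not acute, so the smallest enclosing circle has AB as diameter.
Centre = midpoint of AB = (0.5, 0), r² = 37/4 = 9.25.
Diameter = 2r = 2√(9.25) ≈ 6.083.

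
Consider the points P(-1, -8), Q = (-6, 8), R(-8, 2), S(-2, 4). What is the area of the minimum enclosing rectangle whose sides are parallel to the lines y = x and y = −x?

115.5

In coordinates u = x + y, v = x − y the rectangle is axis-aligned; the map (x,y)→(u,v) scales areas by 2.
u-values: -9, 2, -6, 2; range = 2 − (-9) = 11.
v-values: 7, -14, -10, -6; range = 7 − (-14) = 21.
Area = (11 × 21) / 2 = 115.5.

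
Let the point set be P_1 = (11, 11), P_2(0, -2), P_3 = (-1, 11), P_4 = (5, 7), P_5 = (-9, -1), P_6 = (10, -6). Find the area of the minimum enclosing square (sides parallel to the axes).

400

The bounding box has width 20 and height 17.
An axis-aligned square enclosing the set must have side ≥ max(width, height).
So the minimum side is max(20, 17) = 20.
Area = 20² = 400.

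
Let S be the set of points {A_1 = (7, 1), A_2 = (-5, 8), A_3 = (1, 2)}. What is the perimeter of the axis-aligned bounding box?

Width = max x − min x = 7 − (-5) = 12.
Height = max y − min y = 8 − 1 = 7.
Perimeter = 2(12 + 7) = 38.

38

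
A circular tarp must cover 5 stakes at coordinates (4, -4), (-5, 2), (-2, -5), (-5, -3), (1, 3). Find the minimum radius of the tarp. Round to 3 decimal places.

5.408

The minimum enclosing circle of a finite set is fixed by two of the points (as a diameter) or three (as a circumcircle).
The farthest pair is (4, -4)–(-5, 2) with squared distance 117. The circle on this segment as diameter has centre (-0.5, -1) and r² = 117/4 = 29.25.
Check (-2, -5): distance² to centre = 18.25 ≤ 29.25, so it lies inside.
All remaining points lie in this disk, and no smaller disk contains both endpoints, so this is the minimum enclosing circle.
r = √(29.25) ≈ 5.408.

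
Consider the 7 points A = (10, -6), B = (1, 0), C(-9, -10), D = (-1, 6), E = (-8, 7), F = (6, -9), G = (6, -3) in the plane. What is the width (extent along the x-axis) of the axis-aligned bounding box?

max x = 10, min x = -9, so width = 19.

19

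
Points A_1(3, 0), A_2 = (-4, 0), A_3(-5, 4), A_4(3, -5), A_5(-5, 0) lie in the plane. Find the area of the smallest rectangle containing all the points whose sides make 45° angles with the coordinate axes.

In coordinates u = x + y, v = x − y the rectangle is axis-aligned; the map (x,y)→(u,v) scales areas by 2.
u-values: 3, -4, -1, -2, -5; range = 3 − (-5) = 8.
v-values: 3, -4, -9, 8, -5; range = 8 − (-9) = 17.
Area = (8 × 17) / 2 = 68.

68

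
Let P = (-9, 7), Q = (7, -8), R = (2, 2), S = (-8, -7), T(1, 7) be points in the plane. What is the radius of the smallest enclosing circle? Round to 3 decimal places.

The farthest pair is P–Q with squared distance 481. The circle on this segment as diameter has centre (-1, -0.5) and r² = 481/4 = 120.25.
Check R: distance² to centre = 15.25 ≤ 120.25, so it lies inside.
All remaining points lie in this disk, and no smaller disk contains both endpoints, so this is the minimum enclosing circle.
r = √(120.25) ≈ 10.966.

10.966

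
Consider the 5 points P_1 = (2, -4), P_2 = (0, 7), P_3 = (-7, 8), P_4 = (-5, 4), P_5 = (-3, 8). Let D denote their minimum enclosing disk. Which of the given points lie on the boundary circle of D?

The minimum enclosing circle of a finite set is fixed by two of the points (as a diameter) or three (as a circumcircle).
The farthest pair is P_1–P_3 with squared distance 225. The circle on this segment as diameter has centre (-2.5, 2) and r² = 225/4 = 56.25.
Check P_2: distance² to centre = 31.25 ≤ 56.25, so it lies inside.
All remaining points lie in this disk, and no smaller disk contains both endpoints, so this is the minimum enclosing circle.
The points at distance exactly r from the centre are P_1, P_3 — 2 points.

P_1, P_3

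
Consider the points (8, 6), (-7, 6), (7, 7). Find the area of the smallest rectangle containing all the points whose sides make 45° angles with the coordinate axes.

In coordinates u = x + y, v = x − y the rectangle is axis-aligned; the map (x,y)→(u,v) scales areas by 2.
u-values: 14, -1, 14; range = 14 − (-1) = 15.
v-values: 2, -13, 0; range = 2 − (-13) = 15.
Area = (15 × 15) / 2 = 112.5.

112.5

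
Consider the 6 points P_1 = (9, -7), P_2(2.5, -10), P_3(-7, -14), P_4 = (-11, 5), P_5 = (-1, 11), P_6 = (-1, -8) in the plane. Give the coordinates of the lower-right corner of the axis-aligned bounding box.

(9, -14)

x-range [-11, 9], y-range [-14, 11].
The lower-right corner is (9, -14).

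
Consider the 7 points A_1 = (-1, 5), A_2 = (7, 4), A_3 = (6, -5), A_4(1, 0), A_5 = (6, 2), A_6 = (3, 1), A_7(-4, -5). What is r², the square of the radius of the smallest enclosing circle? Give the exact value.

50.5

By Welzl's lemma the MEC is supported by two points (diametrically opposite) or three points (on a circumcircle).
The farthest pair is A_2–A_7 with squared distance 202. The circle on this segment as diameter has centre (1.5, -0.5) and r² = 202/4 = 50.5.
Check A_1: distance² to centre = 36.5 ≤ 50.5, so it lies inside.
All remaining points lie in this disk, and no smaller disk contains both endpoints, so this is the minimum enclosing circle.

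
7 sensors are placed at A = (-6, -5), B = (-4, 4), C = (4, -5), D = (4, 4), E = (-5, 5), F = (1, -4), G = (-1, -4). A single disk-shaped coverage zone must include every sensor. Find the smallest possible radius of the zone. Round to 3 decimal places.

6.760

A smallest enclosing disk is always determined by at most three of the input points on its boundary.
The minimum enclosing circle is determined by three boundary points: A, C, E.
Their circumcentre is (-1, -0.45) with r² = 45.7025.
The farthest remaining point D is at distance² 44.8025 ≤ 45.7025.
r = √(45.7025) ≈ 6.760.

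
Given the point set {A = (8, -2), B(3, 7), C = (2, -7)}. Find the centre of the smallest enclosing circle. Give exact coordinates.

Side lengths²: AB² = 106, AC² = 61, BC² = 197.
Since BC² = 197 ≥ 106 + 61 = 167, the angle opposite BC is not acute, so the smallest enclosing circle has BC as diameter.
Centre = midpoint of BC = (2.5, 0), r² = 197/4 = 49.25.
Centre = (2.5, 0).

(2.5, 0)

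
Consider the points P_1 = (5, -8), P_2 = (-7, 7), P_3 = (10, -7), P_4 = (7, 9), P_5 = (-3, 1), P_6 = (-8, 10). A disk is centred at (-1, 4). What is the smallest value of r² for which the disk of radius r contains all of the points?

The required radius is the distance from (-1, 4) to the farthest point.
Squared distances: 180, 45, 242, 89, 13, 85.
Maximum is 242, attained at P_3.

242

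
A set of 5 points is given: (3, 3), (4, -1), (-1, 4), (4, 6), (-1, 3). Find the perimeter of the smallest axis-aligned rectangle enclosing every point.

Width = max x − min x = 4 − (-1) = 5.
Height = max y − min y = 6 − (-1) = 7.
Perimeter = 2(5 + 7) = 24.

24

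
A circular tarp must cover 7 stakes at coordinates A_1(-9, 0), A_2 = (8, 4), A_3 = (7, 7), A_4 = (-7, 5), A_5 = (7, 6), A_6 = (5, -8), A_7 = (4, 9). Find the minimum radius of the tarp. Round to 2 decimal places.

9.44

The minimum enclosing circle is determined by three boundary points: A_1, A_6, A_7.
Their circumcentre is (10/23, 6/23) with r² = 47125/529.
The farthest remaining point A_3 is at distance² 46826/529 ≤ 47125/529.
r = √(47125/529) ≈ 9.44.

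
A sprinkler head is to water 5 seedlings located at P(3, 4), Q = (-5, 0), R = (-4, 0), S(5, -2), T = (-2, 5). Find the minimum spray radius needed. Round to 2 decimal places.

5.26

The minimum enclosing circle is determined by three boundary points: Q, S, T.
Their circumcentre is (0.25, 0.25) with r² = 27.625.
The farthest remaining point P is at distance² 21.625 ≤ 27.625.
r = √(27.625) ≈ 5.26.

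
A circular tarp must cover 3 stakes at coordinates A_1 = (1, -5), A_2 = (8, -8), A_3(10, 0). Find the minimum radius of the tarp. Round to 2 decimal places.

5.21

Side lengths²: A_1A_2² = 58, A_1A_3² = 106, A_2A_3² = 68.
Since A_1A_3² = 106 < 68 + 58 = 126, the triangle is acute, so the smallest enclosing circle is the circumcircle.
Circumcentre = (183/31, -100/31), r² = 26129/961.
r = √(26129/961) ≈ 5.21.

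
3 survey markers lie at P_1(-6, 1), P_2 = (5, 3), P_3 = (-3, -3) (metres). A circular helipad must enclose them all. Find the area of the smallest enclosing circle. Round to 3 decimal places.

Side lengths²: P_1P_2² = 125, P_1P_3² = 25, P_2P_3² = 100.
Since P_1P_2² = 125 ≥ 100 + 25 = 125, the angle opposite P_1P_2 is not acute, so the smallest enclosing circle has P_1P_2 as diameter.
Centre = midpoint of P_1P_2 = (-0.5, 2), r² = 125/4 = 31.25.
Area = π·r² = π·31.25 ≈ 98.175.

98.175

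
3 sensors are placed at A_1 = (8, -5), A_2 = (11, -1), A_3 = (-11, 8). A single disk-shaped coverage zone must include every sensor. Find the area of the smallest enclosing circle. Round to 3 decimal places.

Side lengths²: A_1A_2² = 25, A_1A_3² = 530, A_2A_3² = 565.
Since A_2A_3² = 565 ≥ 530 + 25 = 555, the angle opposite A_2A_3 is not acute, so the smallest enclosing circle has A_2A_3 as diameter.
Centre = midpoint of A_2A_3 = (0, 3.5), r² = 565/4 = 141.25.
Area = π·r² = π·141.25 ≈ 443.750.

443.750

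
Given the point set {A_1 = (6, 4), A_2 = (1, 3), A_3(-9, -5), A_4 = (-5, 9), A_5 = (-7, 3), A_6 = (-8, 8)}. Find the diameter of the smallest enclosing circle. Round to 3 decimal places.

17.854

A smallest enclosing disk is always determined by at most three of the input points on its boundary.
The minimum enclosing circle is determined by three boundary points: A_1, A_3, A_6.
Their circumcentre is (-75/31, 32/31) with r² = 76585/961.
The farthest remaining point A_4 is at distance² 67409/961 ≤ 76585/961.
Diameter = 2r = 2√(76585/961) ≈ 17.854.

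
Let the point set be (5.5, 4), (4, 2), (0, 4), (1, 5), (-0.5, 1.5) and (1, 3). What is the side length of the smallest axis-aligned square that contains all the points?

6

The bounding box has width 6 and height 3.5.
An axis-aligned square enclosing the set must have side ≥ max(width, height).
So the minimum side is max(6, 3.5) = 6.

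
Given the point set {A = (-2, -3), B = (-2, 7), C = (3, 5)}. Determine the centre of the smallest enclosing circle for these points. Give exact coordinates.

Side lengths²: AB² = 100, AC² = 89, BC² = 29.
Since AB² = 100 < 89 + 29 = 118, the triangle is acute, so the smallest enclosing circle is the circumcircle.
Circumcentre = (-1.1, 2), r² = 25.81.
Centre = (-1.1, 2).

(-1.1, 2)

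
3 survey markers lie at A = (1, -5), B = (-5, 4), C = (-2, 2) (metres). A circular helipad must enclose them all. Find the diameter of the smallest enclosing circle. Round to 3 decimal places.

10.817

Side lengths²: AB² = 117, AC² = 58, BC² = 13.
Since AB² = 117 ≥ 58 + 13 = 71, the angle opposite AB is not acute, so the smallest enclosing circle has AB as diameter.
Centre = midpoint of AB = (-2, -0.5), r² = 117/4 = 29.25.
Diameter = 2r = 2√(29.25) ≈ 10.817.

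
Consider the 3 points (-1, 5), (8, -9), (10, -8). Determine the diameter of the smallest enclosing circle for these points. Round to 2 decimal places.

Call the three points A, B, C in the order given.
Side lengths²: AB² = 277, AC² = 290, BC² = 5.
Since AC² = 290 ≥ 277 + 5 = 282, the angle opposite AC is not acute, so the smallest enclosing circle has AC as diameter.
Centre = midpoint of AC = (4.5, -1.5), r² = 290/4 = 72.5.
Diameter = 2r = 2√(72.5) ≈ 17.03.

17.03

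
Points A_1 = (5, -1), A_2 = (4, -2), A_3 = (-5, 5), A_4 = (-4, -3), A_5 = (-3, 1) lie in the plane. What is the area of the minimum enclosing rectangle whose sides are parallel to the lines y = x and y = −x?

In coordinates u = x + y, v = x − y the rectangle is axis-aligned; the map (x,y)→(u,v) scales areas by 2.
u-values: 4, 2, 0, -7, -2; range = 4 − (-7) = 11.
v-values: 6, 6, -10, -1, -4; range = 6 − (-10) = 16.
Area = (11 × 16) / 2 = 88.

88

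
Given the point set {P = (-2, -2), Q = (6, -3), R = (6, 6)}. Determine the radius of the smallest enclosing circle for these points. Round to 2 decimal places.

5.70

Side lengths²: PQ² = 65, PR² = 128, QR² = 81.
Since PR² = 128 < 81 + 65 = 146, the triangle is acute, so the smallest enclosing circle is the circumcircle.
Circumcentre = (2.5, 1.5), r² = 32.5.
r = √(32.5) ≈ 5.70.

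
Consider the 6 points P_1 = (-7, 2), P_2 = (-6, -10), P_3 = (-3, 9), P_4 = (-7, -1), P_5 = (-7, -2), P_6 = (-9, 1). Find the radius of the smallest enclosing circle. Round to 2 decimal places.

A smallest enclosing disk is always determined by at most three of the input points on its boundary.
The farthest pair is P_2–P_3 with squared distance 370. The circle on this segment as diameter has centre (-4.5, -0.5) and r² = 370/4 = 92.5.
Check P_1: distance² to centre = 12.5 ≤ 92.5, so it lies inside.
All remaining points lie in this disk, and no smaller disk contains both endpoints, so this is the minimum enclosing circle.
r = √(92.5) ≈ 9.62.

9.62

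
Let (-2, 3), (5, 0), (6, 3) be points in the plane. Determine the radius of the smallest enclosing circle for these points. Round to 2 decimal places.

4.01

Call the three points A, B, C in the order given.
Side lengths²: AB² = 58, AC² = 64, BC² = 10.
Since AC² = 64 < 58 + 10 = 68, the triangle is acute, so the smallest enclosing circle is the circumcircle.
Circumcentre = (2, 8/3), r² = 145/9.
r = √(145/9) ≈ 4.01.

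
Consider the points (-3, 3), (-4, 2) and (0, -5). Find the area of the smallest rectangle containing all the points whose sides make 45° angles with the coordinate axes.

In coordinates u = x + y, v = x − y the rectangle is axis-aligned; the map (x,y)→(u,v) scales areas by 2.
u-values: 0, -2, -5; range = 0 − (-5) = 5.
v-values: -6, -6, 5; range = 5 − (-6) = 11.
Area = (5 × 11) / 2 = 27.5.

27.5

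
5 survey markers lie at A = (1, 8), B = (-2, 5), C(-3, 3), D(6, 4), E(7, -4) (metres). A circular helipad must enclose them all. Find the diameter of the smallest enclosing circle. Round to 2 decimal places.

13.44

A smallest enclosing disk is always determined by at most three of the input points on its boundary.
The minimum enclosing circle is determined by three boundary points: A, C, E.
Their circumcentre is (47/13, 47/26) with r² = 30545/676.
The farthest remaining point B is at distance² 28205/676 ≤ 30545/676.
Diameter = 2r = 2√(30545/676) ≈ 13.44.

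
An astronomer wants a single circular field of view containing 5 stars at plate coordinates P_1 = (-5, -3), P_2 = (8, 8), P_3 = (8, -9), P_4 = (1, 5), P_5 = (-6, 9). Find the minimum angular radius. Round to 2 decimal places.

A smallest enclosing disk is always determined by at most three of the input points on its boundary.
The farthest pair is P_3–P_5 with squared distance 520. The circle on this segment as diameter has centre (1, 0) and r² = 520/4 = 130.
Check P_1: distance² to centre = 45 ≤ 130, so it lies inside.
All remaining points lie in this disk, and no smaller disk contains both endpoints, so this is the minimum enclosing circle.
r = √130 ≈ 11.40.

11.40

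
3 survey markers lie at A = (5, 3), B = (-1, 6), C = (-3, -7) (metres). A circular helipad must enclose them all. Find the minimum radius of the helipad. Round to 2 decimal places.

6.73

Side lengths²: AB² = 45, AC² = 164, BC² = 173.
Since BC² = 173 < 164 + 45 = 209, the triangle is acute, so the smallest enclosing circle is the circumcircle.
Circumcentre = (-17/28, -5/7), r² = 35465/784.
r = √(35465/784) ≈ 6.73.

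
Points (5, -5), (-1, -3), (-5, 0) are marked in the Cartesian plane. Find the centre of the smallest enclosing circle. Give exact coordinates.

(0, -2.5)

Call the three points A, B, C in the order given.
Side lengths²: AB² = 40, AC² = 125, BC² = 25.
Since AC² = 125 ≥ 40 + 25 = 65, the angle opposite AC is not acute, so the smallest enclosing circle has AC as diameter.
Centre = midpoint of AC = (0, -2.5), r² = 125/4 = 31.25.
Centre = (0, -2.5).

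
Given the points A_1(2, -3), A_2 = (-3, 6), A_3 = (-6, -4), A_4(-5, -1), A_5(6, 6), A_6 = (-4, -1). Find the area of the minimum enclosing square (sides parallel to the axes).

The bounding box has width 12 and height 10.
An axis-aligned square enclosing the set must have side ≥ max(width, height).
So the minimum side is max(12, 10) = 12.
Area = 12² = 144.

144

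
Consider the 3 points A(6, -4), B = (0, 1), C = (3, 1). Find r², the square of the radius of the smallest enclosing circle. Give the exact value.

Side lengths²: AB² = 61, AC² = 34, BC² = 9.
Since AB² = 61 ≥ 34 + 9 = 43, the angle opposite AB is not acute, so the smallest enclosing circle has AB as diameter.
Centre = midpoint of AB = (3, -1.5), r² = 61/4 = 15.25.

15.25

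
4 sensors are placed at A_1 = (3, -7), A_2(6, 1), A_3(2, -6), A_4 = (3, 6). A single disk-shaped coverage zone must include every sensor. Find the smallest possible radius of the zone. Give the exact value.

A smallest enclosing disk is always determined by at most three of the input points on its boundary.
The farthest pair is A_1–A_4 with squared distance 169. The circle on this segment as diameter has centre (3, -0.5) and r² = 169/4 = 42.25.
Check A_2: distance² to centre = 11.25 ≤ 42.25, so it lies inside.
All remaining points lie in this disk, and no smaller disk contains both endpoints, so this is the minimum enclosing circle.
r = √(42.25) = 6.5.

6.5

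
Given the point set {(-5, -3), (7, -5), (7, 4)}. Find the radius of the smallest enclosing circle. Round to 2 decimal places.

7.04

Call the three points A, B, C in the order given.
Side lengths²: AB² = 148, AC² = 193, BC² = 81.
Since AC² = 193 < 148 + 81 = 229, the triangle is acute, so the smallest enclosing circle is the circumcircle.
Circumcentre = (19/12, -0.5), r² = 7141/144.
r = √(7141/144) ≈ 7.04.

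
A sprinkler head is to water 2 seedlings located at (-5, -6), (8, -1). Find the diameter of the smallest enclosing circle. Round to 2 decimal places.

13.93

The smallest circle enclosing two points has them as diameter endpoints.
Centre = midpoint = (1.5, -3.5); r² = |(-5, -6)−(8, -1)|²/4 = 194/4 = 48.5.
Diameter = 2r = 2√(48.5) ≈ 13.93.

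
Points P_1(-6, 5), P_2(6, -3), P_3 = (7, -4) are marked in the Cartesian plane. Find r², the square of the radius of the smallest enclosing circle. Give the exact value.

62.5

Side lengths²: P_1P_2² = 208, P_1P_3² = 250, P_2P_3² = 2.
Since P_1P_3² = 250 ≥ 208 + 2 = 210, the angle opposite P_1P_3 is not acute, so the smallest enclosing circle has P_1P_3 as diameter.
Centre = midpoint of P_1P_3 = (0.5, 0.5), r² = 250/4 = 62.5.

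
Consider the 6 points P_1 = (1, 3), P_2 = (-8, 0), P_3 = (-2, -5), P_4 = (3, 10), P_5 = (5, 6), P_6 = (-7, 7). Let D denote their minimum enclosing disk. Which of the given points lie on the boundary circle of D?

By Welzl's lemma the MEC is supported by two points (diametrically opposite) or three points (on a circumcircle).
The minimum enclosing circle is determined by three boundary points: P_2, P_3, P_4.
Their circumcentre is (-25/46, 131/46) with r² = 67405/1058.
The farthest remaining point P_6 is at distance² 62345/1058 ≤ 67405/1058.
The points at distance exactly r from the centre are P_2, P_3, P_4 — 3 points.

P_2, P_3, P_4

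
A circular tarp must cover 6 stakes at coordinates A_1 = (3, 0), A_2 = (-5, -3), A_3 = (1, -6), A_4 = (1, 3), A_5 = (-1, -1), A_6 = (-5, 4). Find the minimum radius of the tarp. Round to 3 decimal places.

The minimum enclosing circle of a finite set is fixed by two of the points (as a diameter) or three (as a circumcircle).
The farthest pair is A_3–A_6 with squared distance 136. The circle on this segment as diameter has centre (-2, -1) and r² = 136/4 = 34.
Check A_1: distance² to centre = 26 ≤ 34, so it lies inside.
All remaining points lie in this disk, and no smaller disk contains both endpoints, so this is the minimum enclosing circle.
r = √34 ≈ 5.831.

5.831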